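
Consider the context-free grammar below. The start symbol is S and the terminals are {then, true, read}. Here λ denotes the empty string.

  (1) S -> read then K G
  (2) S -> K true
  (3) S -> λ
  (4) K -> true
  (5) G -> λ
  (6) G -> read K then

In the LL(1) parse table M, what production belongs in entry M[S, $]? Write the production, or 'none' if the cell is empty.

FIRST(K): from K->true we get {true}. So FIRST(K) = {true}.
FIRST(G): from G->λ we get {λ}; from G->read K then we get {read}. So FIRST(G) = {λ, read}.
FIRST(S): from S->read then K G we get {read}; from S->K true we get {true}; from S->λ we get {λ}. So FIRST(S) = {λ, read, true}.
FOLLOW(S) includes $ since S is the start symbol.
FOLLOW(S): S appears on no right-hand side. Thus FOLLOW(S) = {$}.
For S -> read then K G: FIRST(read then K G) = {read}, so it goes in M[S, t] for t ∈ {read}.
For S -> K true: FIRST(K true) = {true}, so it goes in M[S, t] for t ∈ {true}.
For S -> λ: FIRST(λ) = {λ}, so it goes in M[S, t] for t ∈ {}; since λ ∈ FIRST, also for every t ∈ FOLLOW(S) = {$}.

S -> λ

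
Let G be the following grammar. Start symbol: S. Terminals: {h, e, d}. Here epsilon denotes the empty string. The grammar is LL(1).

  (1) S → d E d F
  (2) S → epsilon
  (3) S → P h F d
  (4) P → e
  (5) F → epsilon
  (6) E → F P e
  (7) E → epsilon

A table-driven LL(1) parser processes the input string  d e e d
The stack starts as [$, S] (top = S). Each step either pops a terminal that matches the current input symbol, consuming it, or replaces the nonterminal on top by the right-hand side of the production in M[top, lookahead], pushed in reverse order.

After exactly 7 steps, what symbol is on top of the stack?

d

step 1: stack=$ S  input=d e e d $  — expand S → d E d F
step 2: stack=$ F d E d  input=d e e d $  — match d
step 3: stack=$ F d E  input=e e d $  — expand E → F P e
step 4: stack=$ F d e P F  input=e e d $  — expand F → epsilon
step 5: stack=$ F d e P  input=e e d $  — expand P → e
step 6: stack=$ F d e e  input=e e d $  — match e
step 7: stack=$ F d e  input=e d $  — match e
Stack after step 7: $ F d (top = d).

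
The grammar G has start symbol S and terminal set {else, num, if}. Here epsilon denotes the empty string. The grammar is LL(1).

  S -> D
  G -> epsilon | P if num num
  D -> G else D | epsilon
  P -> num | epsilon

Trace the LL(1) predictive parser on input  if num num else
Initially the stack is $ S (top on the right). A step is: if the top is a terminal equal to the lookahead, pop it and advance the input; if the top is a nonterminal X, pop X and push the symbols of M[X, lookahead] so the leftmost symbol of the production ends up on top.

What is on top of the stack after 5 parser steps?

step 1: stack=$ S  input=if num num else $  — expand S -> D
step 2: stack=$ D  input=if num num else $  — expand D -> G else D
step 3: stack=$ D else G  input=if num num else $  — expand G -> P if num num
step 4: stack=$ D else num num if P  input=if num num else $  — expand P -> epsilon
step 5: stack=$ D else num num if  input=if num num else $  — match if
Stack after step 5: $ D else num num (top = num).

num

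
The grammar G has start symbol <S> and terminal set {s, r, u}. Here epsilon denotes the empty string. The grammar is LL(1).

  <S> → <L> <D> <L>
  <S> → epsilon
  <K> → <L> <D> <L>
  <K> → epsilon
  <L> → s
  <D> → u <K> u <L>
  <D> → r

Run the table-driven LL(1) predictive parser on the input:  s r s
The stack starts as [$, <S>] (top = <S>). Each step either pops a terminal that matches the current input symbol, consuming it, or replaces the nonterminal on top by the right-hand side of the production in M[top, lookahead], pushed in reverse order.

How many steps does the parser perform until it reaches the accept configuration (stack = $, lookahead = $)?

     Stack          Input    Action
  1  $ <S>          s r s $  expand <S> → <L> <D> <L>
  2  $ <L> <D> <L>  s r s $  expand <L> → s
  3  $ <L> <D> s    s r s $  match s
  4  $ <L> <D>      r s $    expand <D> → r
  5  $ <L> r        r s $    match r
  6  $ <L>          s $      expand <L> → s
  7  $ s            s $      match s
Accept reached after 7 steps.

7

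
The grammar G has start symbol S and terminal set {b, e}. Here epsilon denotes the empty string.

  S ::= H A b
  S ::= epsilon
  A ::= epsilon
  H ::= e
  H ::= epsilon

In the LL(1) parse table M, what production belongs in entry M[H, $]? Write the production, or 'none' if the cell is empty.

none

FIRST(A) = {epsilon}
FIRST(H) = {epsilon, e}
FIRST(S) = {epsilon, b, e}  (via H A b)
FOLLOW(S) includes $ since S is the start symbol.
FOLLOW(H): in S::=H A b, H is followed by A b with FIRST {b}. Thus FOLLOW(H) = {b}.
For H ::= e: FIRST(e) = {e}, so it goes in M[H, t] for t ∈ {e}.
For H ::= epsilon: FIRST(epsilon) = {epsilon}, so it goes in M[H, t] for t ∈ {}; since epsilon ∈ FIRST, also for every t ∈ FOLLOW(H) = {b}.
None of these place a production in M[H, $].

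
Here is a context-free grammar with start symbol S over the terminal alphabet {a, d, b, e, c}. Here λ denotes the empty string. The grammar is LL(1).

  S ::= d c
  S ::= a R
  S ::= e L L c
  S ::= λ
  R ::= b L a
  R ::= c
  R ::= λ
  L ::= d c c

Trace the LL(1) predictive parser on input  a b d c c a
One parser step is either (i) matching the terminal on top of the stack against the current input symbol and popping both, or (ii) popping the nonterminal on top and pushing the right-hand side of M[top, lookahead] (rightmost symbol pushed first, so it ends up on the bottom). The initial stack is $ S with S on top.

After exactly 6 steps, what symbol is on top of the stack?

c

step 1: stack=$ S  input=a b d c c a $  — expand S ::= a R
step 2: stack=$ R a  input=a b d c c a $  — match a
step 3: stack=$ R  input=b d c c a $  — expand R ::= b L a
step 4: stack=$ a L b  input=b d c c a $  — match b
step 5: stack=$ a L  input=d c c a $  — expand L ::= d c c
step 6: stack=$ a c c d  input=d c c a $  — match d
Stack after step 6: $ a c c (top = c).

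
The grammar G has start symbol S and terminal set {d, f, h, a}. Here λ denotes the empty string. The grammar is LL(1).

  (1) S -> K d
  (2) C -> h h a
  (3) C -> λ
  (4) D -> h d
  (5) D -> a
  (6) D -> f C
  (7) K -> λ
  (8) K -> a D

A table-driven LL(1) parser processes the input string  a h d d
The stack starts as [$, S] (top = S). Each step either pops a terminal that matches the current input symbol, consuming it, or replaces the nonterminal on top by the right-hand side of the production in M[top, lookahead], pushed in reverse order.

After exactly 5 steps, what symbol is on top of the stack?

d

step 1: stack=$ S  input=a h d d $  — expand S -> K d
step 2: stack=$ d K  input=a h d d $  — expand K -> a D
step 3: stack=$ d D a  input=a h d d $  — match a
step 4: stack=$ d D  input=h d d $  — expand D -> h d
step 5: stack=$ d d h  input=h d d $  — match h
Stack after step 5: $ d d (top = d).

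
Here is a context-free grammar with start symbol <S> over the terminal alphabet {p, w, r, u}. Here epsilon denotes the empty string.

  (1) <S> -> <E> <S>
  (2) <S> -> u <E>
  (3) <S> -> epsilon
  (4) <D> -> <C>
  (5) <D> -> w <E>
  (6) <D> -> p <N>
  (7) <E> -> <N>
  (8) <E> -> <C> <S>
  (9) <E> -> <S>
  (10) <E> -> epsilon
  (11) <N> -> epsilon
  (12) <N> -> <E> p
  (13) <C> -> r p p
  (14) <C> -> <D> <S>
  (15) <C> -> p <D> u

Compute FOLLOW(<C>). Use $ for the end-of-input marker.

FIRST(<S>) = {epsilon, p, r, u, w}  (via <E> <S>)
FIRST(<D>) = {p, r, w}  (via <C>)
FIRST(<C>) = {p, r, w}  (via <D> <S>)
FIRST(<E>) = {epsilon, p, r, u, w}  (via <N>, <C> <S>, <S>)
FIRST(<N>) = {epsilon, p, r, u, w}  (via <E> p)
FOLLOW(<S>) includes $ since <S> is the start symbol.
FOLLOW(<S>): in <S>-><E> <S>, the suffix after <S> is empty (adds nothing new); in <E>-><C> <S>, the suffix after <S> is empty, so FOLLOW(<S>) ⊇ FOLLOW(<E>) = {$, p, r, u, w}; in <E>-><S>, the suffix after <S> is empty, so FOLLOW(<S>) ⊇ FOLLOW(<E>) = {$, p, r, u, w}; in <C>-><D> <S>, the suffix after <S> is empty, so FOLLOW(<S>) ⊇ FOLLOW(<C>) = {$, p, r, u, w}. Thus FOLLOW(<S>) = {$, p, r, u, w}.
FOLLOW(<D>): in <C>-><D> <S>, <D> is followed by <S> with FIRST {epsilon, p, r, u, w}; in <C>-><D> <S>, the suffix after <D> is nullable, so FOLLOW(<D>) ⊇ FOLLOW(<C>) = {$, p, r, u, w}; in <C>->p <D> u, <D> is followed by u with FIRST {u}. Thus FOLLOW(<D>) = {$, p, r, u, w}.
FOLLOW(<E>): in <S>-><E> <S>, <E> is followed by <S> with FIRST {epsilon, p, r, u, w}; in <S>-><E> <S>, the suffix after <E> is nullable, so FOLLOW(<E>) ⊇ FOLLOW(<S>) = {$, p, r, u, w}; in <S>->u <E>, the suffix after <E> is empty, so FOLLOW(<E>) ⊇ FOLLOW(<S>) = {$, p, r, u, w}; in <D>->w <E>, the suffix after <E> is empty, so FOLLOW(<E>) ⊇ FOLLOW(<D>) = {$, p, r, u, w}; in <N>-><E> p, <E> is followed by p with FIRST {p}. Thus FOLLOW(<E>) = {$, p, r, u, w}.
FOLLOW(<N>): in <D>->p <N>, the suffix after <N> is empty, so FOLLOW(<N>) ⊇ FOLLOW(<D>) = {$, p, r, u, w}; in <E>-><N>, the suffix after <N> is empty, so FOLLOW(<N>) ⊇ FOLLOW(<E>) = {$, p, r, u, w}. Thus FOLLOW(<N>) = {$, p, r, u, w}.
FOLLOW(<C>): in <D>-><C>, the suffix after <C> is empty, so FOLLOW(<C>) ⊇ FOLLOW(<D>) = {$, p, r, u, w}; in <E>-><C> <S>, <C> is followed by <S> with FIRST {epsilon, p, r, u, w}; in <E>-><C> <S>, the suffix after <C> is nullable, so FOLLOW(<C>) ⊇ FOLLOW(<E>) = {$, p, r, u, w}. Thus FOLLOW(<C>) = {$, p, r, u, w}.

{$, p, r, u, w}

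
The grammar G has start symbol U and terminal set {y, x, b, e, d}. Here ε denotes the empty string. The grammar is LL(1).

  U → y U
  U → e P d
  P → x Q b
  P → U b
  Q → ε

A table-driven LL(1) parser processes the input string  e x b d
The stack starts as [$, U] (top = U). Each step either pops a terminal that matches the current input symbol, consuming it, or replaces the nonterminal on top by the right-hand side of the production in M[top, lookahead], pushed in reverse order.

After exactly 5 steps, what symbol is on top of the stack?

step 1: stack=$ U  input=e x b d $  — expand U → e P d
step 2: stack=$ d P e  input=e x b d $  — match e
step 3: stack=$ d P  input=x b d $  — expand P → x Q b
step 4: stack=$ d b Q x  input=x b d $  — match x
step 5: stack=$ d b Q  input=b d $  — expand Q → ε
Stack after step 5: $ d b (top = b).

b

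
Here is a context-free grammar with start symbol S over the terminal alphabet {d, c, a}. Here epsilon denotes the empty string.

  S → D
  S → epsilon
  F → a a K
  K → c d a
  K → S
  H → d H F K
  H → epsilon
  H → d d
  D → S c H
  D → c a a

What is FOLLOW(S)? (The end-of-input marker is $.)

{$, a, c}

FIRST(F) = {a}
FIRST(H) = {epsilon, d}
FIRST(S) = {epsilon, c}  (via D)
FIRST(K) = {epsilon, c}  (via S)
FIRST(D) = {c}  (via S c H)
FOLLOW(S) includes $ since S is the start symbol.
FOLLOW(S): in K→S, the suffix after S is empty, so FOLLOW(S) ⊇ FOLLOW(K) = {$, a, c}; in D→S c H, S is followed by c H with FIRST {c}. Thus FOLLOW(S) = {$, a, c}.
FOLLOW(D): in S→D, the suffix after D is empty, so FOLLOW(D) ⊇ FOLLOW(S) = {$, a, c}. Thus FOLLOW(D) = {$, a, c}.
FOLLOW(H): in H→d H F K, H is followed by F K with FIRST {a}; in D→S c H, the suffix after H is empty, so FOLLOW(H) ⊇ FOLLOW(D) = {$, a, c}. Thus FOLLOW(H) = {$, a, c}.
FOLLOW(F): in H→d H F K, F is followed by K with FIRST {epsilon, c}; in H→d H F K, the suffix after F is nullable, so FOLLOW(F) ⊇ FOLLOW(H) = {$, a, c}. Thus FOLLOW(F) = {$, a, c}.
FOLLOW(K): in F→a a K, the suffix after K is empty, so FOLLOW(K) ⊇ FOLLOW(F) = {$, a, c}; in H→d H F K, the suffix after K is empty, so FOLLOW(K) ⊇ FOLLOW(H) = {$, a, c}. Thus FOLLOW(K) = {$, a, c}.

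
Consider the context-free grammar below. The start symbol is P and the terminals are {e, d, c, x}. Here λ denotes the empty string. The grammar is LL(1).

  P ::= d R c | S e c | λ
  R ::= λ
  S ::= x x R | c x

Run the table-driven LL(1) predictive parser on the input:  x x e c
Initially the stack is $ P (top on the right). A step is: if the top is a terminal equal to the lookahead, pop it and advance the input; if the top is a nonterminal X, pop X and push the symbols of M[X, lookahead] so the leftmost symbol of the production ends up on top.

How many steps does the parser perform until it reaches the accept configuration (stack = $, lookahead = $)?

7

     Stack        Input      Action
  1  $ P          x x e c $  expand P ::= S e c
  2  $ c e S      x x e c $  expand S ::= x x R
  3  $ c e R x x  x x e c $  match x
  4  $ c e R x    x e c $    match x
  5  $ c e R      e c $      expand R ::= λ
  6  $ c e        e c $      match e
  7  $ c          c $        match c
Accept reached after 7 steps.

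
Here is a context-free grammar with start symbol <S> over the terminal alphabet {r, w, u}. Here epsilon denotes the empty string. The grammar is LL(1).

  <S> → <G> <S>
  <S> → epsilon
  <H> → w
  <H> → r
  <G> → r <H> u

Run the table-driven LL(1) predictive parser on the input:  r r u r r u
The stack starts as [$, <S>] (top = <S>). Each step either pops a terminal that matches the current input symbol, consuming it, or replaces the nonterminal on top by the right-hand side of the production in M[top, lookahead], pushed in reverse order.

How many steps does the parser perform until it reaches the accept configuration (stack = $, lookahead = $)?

13

      Stack          Input          Action
   1  $ <S>          r r u r r u $  expand <S> → <G> <S>
   2  $ <S> <G>      r r u r r u $  expand <G> → r <H> u
   3  $ <S> u <H> r  r r u r r u $  match r
   4  $ <S> u <H>    r u r r u $    expand <H> → r
   5  $ <S> u r      r u r r u $    match r
   6  $ <S> u        u r r u $      match u
   7  $ <S>          r r u $        expand <S> → <G> <S>
   8  $ <S> <G>      r r u $        expand <G> → r <H> u
   9  $ <S> u <H> r  r r u $        match r
  10  $ <S> u <H>    r u $          expand <H> → r
  11  $ <S> u r      r u $          match r
  12  $ <S> u        u $            match u
  13  $ <S>          $              expand <S> → epsilon
Accept reached after 13 steps.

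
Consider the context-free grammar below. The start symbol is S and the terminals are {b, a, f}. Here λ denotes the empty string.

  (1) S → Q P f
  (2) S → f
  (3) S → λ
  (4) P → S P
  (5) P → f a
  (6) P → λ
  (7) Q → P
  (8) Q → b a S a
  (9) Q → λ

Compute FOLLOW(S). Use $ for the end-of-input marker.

FIRST(S): from S→Q P f we get {b, f}; from S→f we get {f}; from S→λ we get {λ}. So FIRST(S) = {λ, b, f}.
FIRST(P): from P→S P we get {λ, b, f}; from P→f a we get {f}; from P→λ we get {λ}. So FIRST(P) = {λ, b, f}.
FIRST(Q): from Q→P we get {λ, b, f}; from Q→b a S a we get {b}; from Q→λ we get {λ}. So FIRST(Q) = {λ, b, f}.
FOLLOW(S) includes $ since S is the start symbol.
FOLLOW(Q): in S→Q P f, Q is followed by P f with FIRST {b, f}. Thus FOLLOW(Q) = {b, f}.
FOLLOW(P): in S→Q P f, P is followed by f with FIRST {f}; in P→S P, the suffix after P is empty (adds nothing new); in Q→P, the suffix after P is empty, so FOLLOW(P) ⊇ FOLLOW(Q) = {b, f}. Thus FOLLOW(P) = {b, f}.
FOLLOW(S): in P→S P, S is followed by P with FIRST {λ, b, f}; in P→S P, the suffix after S is nullable, so FOLLOW(S) ⊇ FOLLOW(P) = {b, f}; in Q→b a S a, S is followed by a with FIRST {a}. Thus FOLLOW(S) = {$, a, b, f}.

{$, a, b, f}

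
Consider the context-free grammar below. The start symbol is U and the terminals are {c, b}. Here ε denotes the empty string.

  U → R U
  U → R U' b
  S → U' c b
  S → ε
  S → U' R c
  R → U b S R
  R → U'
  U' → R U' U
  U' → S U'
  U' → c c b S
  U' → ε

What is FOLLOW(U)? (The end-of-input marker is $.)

{$, b, c}

FIRST(U) = {b, c}  (via R U, R U' b)
FIRST(S) = {ε, b, c}  (via U' c b, U' R c)
FIRST(R) = {ε, b, c}  (via U b S R, U')
FIRST(U') = {ε, b, c}  (via R U' U, S U')
FOLLOW(U) includes $ since U is the start symbol.
FOLLOW(R): in U→R U, R is followed by U with FIRST {b, c}; in U→R U' b, R is followed by U' b with FIRST {b, c}; in S→U' R c, R is followed by c with FIRST {c}; in R→U b S R, the suffix after R is empty (adds nothing new); in U'→R U' U, R is followed by U' U with FIRST {b, c}. Thus FOLLOW(R) = {b, c}.
FOLLOW(U'): in U→R U' b, U' is followed by b with FIRST {b}; in S→U' c b, U' is followed by c b with FIRST {c}; in S→U' R c, U' is followed by R c with FIRST {b, c}; in R→U', the suffix after U' is empty, so FOLLOW(U') ⊇ FOLLOW(R) = {b, c}; in U'→R U' U, U' is followed by U with FIRST {b, c}; in U'→S U', the suffix after U' is empty (adds nothing new). Thus FOLLOW(U') = {b, c}.
FOLLOW(U): in U→R U, the suffix after U is empty (adds nothing new); in R→U b S R, U is followed by b S R with FIRST {b}; in U'→R U' U, the suffix after U is empty, so FOLLOW(U) ⊇ FOLLOW(U') = {b, c}. Thus FOLLOW(U) = {$, b, c}.
FOLLOW(S): in R→U b S R, S is followed by R with FIRST {ε, b, c}; in R→U b S R, the suffix after S is nullable, so FOLLOW(S) ⊇ FOLLOW(R) = {b, c}; in U'→S U', S is followed by U' with FIRST {ε, b, c}; in U'→S U', the suffix after S is nullable, so FOLLOW(S) ⊇ FOLLOW(U') = {b, c}; in U'→c c b S, the suffix after S is empty, so FOLLOW(S) ⊇ FOLLOW(U') = {b, c}. Thus FOLLOW(S) = {b, c}.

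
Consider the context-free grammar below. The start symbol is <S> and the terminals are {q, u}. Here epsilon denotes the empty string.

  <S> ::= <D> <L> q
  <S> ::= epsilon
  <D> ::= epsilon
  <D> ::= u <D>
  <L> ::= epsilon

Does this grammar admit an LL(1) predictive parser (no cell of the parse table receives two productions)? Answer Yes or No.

Yes

FIRST(<S>) = {epsilon, q, u}
FIRST(<D>) = {epsilon, u}
FIRST(<L>) = {epsilon}
FOLLOW(<S>) = {$}
FOLLOW(<D>) = {q}
FOLLOW(<L>) = {q}
Each cell of M receives at most one production.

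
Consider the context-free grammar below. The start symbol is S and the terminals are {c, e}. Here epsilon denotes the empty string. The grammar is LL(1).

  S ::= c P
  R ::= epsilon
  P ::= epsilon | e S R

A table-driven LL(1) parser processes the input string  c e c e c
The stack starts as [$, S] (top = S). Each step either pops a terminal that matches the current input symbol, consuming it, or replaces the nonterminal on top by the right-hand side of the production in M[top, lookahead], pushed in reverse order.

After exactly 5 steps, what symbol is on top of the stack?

step 1: stack=$ S  input=c e c e c $  — expand S ::= c P
step 2: stack=$ P c  input=c e c e c $  — match c
step 3: stack=$ P  input=e c e c $  — expand P ::= e S R
step 4: stack=$ R S e  input=e c e c $  — match e
step 5: stack=$ R S  input=c e c $  — expand S ::= c P
Stack after step 5: $ R P c (top = c).

c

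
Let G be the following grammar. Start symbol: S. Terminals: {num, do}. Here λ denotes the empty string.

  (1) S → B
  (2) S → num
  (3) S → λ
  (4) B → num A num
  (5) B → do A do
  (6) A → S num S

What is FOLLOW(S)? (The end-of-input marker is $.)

{$, do, num}

FIRST(B): from B→num A num we get {num}; from B→do A do we get {do}. So FIRST(B) = {do, num}.
FIRST(S): from S→B we get {do, num}; from S→num we get {num}; from S→λ we get {λ}. So FIRST(S) = {λ, do, num}.
FIRST(A): from A→S num S we get {do, num}. So FIRST(A) = {do, num}.
FOLLOW(S) includes $ since S is the start symbol.
FOLLOW(A): in B→num A num, A is followed by num with FIRST {num}; in B→do A do, A is followed by do with FIRST {do}. Thus FOLLOW(A) = {do, num}.
FOLLOW(S): in A→S num S (occurrence 1), S is followed by num S with FIRST {num}; in A→S num S (occurrence 2), the suffix after S is empty, so FOLLOW(S) ⊇ FOLLOW(A) = {do, num}. Thus FOLLOW(S) = {$, do, num}.
FOLLOW(B): in S→B, the suffix after B is empty, so FOLLOW(B) ⊇ FOLLOW(S) = {$, do, num}. Thus FOLLOW(B) = {$, do, num}.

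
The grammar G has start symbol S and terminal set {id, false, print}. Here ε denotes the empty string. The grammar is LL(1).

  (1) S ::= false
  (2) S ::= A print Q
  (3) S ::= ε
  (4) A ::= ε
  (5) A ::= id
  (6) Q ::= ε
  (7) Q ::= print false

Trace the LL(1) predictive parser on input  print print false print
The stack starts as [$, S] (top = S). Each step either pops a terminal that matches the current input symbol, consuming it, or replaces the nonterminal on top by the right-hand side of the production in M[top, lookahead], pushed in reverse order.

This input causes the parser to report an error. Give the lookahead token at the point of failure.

print

     Stack          Input                      Action
  1  $ S            print print false print $  expand S ::= A print Q
  2  $ Q print A    print print false print $  expand A ::= ε
  3  $ Q print      print print false print $  match print
  4  $ Q            print false print $        expand Q ::= print false
  5  $ false print  print false print $        match print
  6  $ false        false print $              match false
  7  $              print $                    error: stack empty but input remains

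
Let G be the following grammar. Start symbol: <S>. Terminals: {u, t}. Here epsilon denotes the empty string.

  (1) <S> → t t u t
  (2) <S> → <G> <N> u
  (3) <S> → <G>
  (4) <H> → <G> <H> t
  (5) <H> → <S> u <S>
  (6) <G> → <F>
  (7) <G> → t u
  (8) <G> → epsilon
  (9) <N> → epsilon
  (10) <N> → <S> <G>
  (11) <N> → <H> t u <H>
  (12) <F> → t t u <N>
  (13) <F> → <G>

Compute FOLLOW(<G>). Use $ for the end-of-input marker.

FIRST(<S>): from <S>→t t u t we get {t}; from <S>→<G> <N> u we get {t, u}; from <S>→<G> we get {epsilon, t}. So FIRST(<S>) = {epsilon, t, u}.
FIRST(<H>): from <H>→<G> <H> t we get {t, u}; from <H>→<S> u <S> we get {t, u}. So FIRST(<H>) = {t, u}.
FIRST(<G>): from <G>→<F> we get {epsilon, t}; from <G>→t u we get {t}; from <G>→epsilon we get {epsilon}. So FIRST(<G>) = {epsilon, t}.
FIRST(<N>): from <N>→epsilon we get {epsilon}; from <N>→<S> <G> we get {epsilon, t, u}; from <N>→<H> t u <H> we get {t, u}. So FIRST(<N>) = {epsilon, t, u}.
FIRST(<F>): from <F>→t t u <N> we get {t}; from <F>→<G> we get {epsilon, t}. So FIRST(<F>) = {epsilon, t}.
FOLLOW(<S>) includes $ since <S> is the start symbol.
FOLLOW(<S>): in <H>→<S> u <S> (occurrence 1), <S> is followed by u <S> with FIRST {u}; in <H>→<S> u <S> (occurrence 2), the suffix after <S> is empty, so FOLLOW(<S>) ⊇ FOLLOW(<H>) = {$, t, u}; in <N>→<S> <G>, <S> is followed by <G> with FIRST {epsilon, t}; in <N>→<S> <G>, the suffix after <S> is nullable, so FOLLOW(<S>) ⊇ FOLLOW(<N>) = {$, t, u}. Thus FOLLOW(<S>) = {$, t, u}.
FOLLOW(<H>): in <H>→<G> <H> t, <H> is followed by t with FIRST {t}; in <N>→<H> t u <H> (occurrence 1), <H> is followed by t u <H> with FIRST {t}; in <N>→<H> t u <H> (occurrence 2), the suffix after <H> is empty, so FOLLOW(<H>) ⊇ FOLLOW(<N>) = {$, t, u}. Thus FOLLOW(<H>) = {$, t, u}.
FOLLOW(<G>): in <S>→<G> <N> u, <G> is followed by <N> u with FIRST {t, u}; in <S>→<G>, the suffix after <G> is empty, so FOLLOW(<G>) ⊇ FOLLOW(<S>) = {$, t, u}; in <H>→<G> <H> t, <G> is followed by <H> t with FIRST {t, u}; in <N>→<S> <G>, the suffix after <G> is empty, so FOLLOW(<G>) ⊇ FOLLOW(<N>) = {$, t, u}; in <F>→<G>, the suffix after <G> is empty, so FOLLOW(<G>) ⊇ FOLLOW(<F>) = {$, t, u}. Thus FOLLOW(<G>) = {$, t, u}.
FOLLOW(<F>): in <G>→<F>, the suffix after <F> is empty, so FOLLOW(<F>) ⊇ FOLLOW(<G>) = {$, t, u}. Thus FOLLOW(<F>) = {$, t, u}.
FOLLOW(<N>): in <S>→<G> <N> u, <N> is followed by u with FIRST {u}; in <F>→t t u <N>, the suffix after <N> is empty, so FOLLOW(<N>) ⊇ FOLLOW(<F>) = {$, t, u}. Thus FOLLOW(<N>) = {$, t, u}.

{$, t, u}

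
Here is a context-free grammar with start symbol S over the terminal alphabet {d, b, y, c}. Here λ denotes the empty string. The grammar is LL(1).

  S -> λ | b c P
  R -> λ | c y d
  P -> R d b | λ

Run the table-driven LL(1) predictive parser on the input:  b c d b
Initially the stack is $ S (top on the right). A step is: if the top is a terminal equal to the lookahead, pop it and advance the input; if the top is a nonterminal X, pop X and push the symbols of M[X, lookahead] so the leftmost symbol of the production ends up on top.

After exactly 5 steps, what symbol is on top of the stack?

step 1: stack=$ S  input=b c d b $  — expand S -> b c P
step 2: stack=$ P c b  input=b c d b $  — match b
step 3: stack=$ P c  input=c d b $  — match c
step 4: stack=$ P  input=d b $  — expand P -> R d b
step 5: stack=$ b d R  input=d b $  — expand R -> λ
Stack after step 5: $ b d (top = d).

d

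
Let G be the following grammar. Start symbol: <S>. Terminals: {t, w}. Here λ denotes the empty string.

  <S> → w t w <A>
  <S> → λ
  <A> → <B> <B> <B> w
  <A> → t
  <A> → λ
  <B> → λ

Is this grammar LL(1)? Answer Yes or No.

FIRST(<S>) = {λ, w}
FIRST(<A>) = {λ, t, w}
FIRST(<B>) = {λ}
FOLLOW(<S>) = {$}
FOLLOW(<A>) = {$}
FOLLOW(<B>) = {w}
Each cell of M receives at most one production.

Yes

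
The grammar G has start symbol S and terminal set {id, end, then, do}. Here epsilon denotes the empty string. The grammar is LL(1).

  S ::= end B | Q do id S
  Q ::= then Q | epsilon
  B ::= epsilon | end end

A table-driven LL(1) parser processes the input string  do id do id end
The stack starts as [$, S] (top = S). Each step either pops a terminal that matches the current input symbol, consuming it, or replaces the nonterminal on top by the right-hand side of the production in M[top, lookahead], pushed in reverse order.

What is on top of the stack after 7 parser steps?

step 1: stack=$ S  input=do id do id end $  — expand S ::= Q do id S
step 2: stack=$ S id do Q  input=do id do id end $  — expand Q ::= epsilon
step 3: stack=$ S id do  input=do id do id end $  — match do
step 4: stack=$ S id  input=id do id end $  — match id
step 5: stack=$ S  input=do id end $  — expand S ::= Q do id S
step 6: stack=$ S id do Q  input=do id end $  — expand Q ::= epsilon
step 7: stack=$ S id do  input=do id end $  — match do
Stack after step 7: $ S id (top = id).

id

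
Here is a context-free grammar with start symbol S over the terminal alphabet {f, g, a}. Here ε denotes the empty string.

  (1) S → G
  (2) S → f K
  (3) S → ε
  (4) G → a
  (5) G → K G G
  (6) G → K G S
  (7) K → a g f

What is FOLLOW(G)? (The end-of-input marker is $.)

{$, a, f}

FIRST(K) = {a}
FIRST(G) = {a}  (via K G G, K G S)
FIRST(S) = {ε, a, f}  (via G)
FOLLOW(S) includes $ since S is the start symbol.
FOLLOW(S): in G→K G S, the suffix after S is empty, so FOLLOW(S) ⊇ FOLLOW(G) = {$, a, f}. Thus FOLLOW(S) = {$, a, f}.
FOLLOW(G): in S→G, the suffix after G is empty, so FOLLOW(G) ⊇ FOLLOW(S) = {$, a, f}; in G→K G G (occurrence 1), G is followed by G with FIRST {a}; in G→K G G (occurrence 2), the suffix after G is empty (adds nothing new); in G→K G S, G is followed by S with FIRST {ε, a, f}; in G→K G S, the suffix after G is nullable (adds nothing new). Thus FOLLOW(G) = {$, a, f}.
FOLLOW(K): in S→f K, the suffix after K is empty, so FOLLOW(K) ⊇ FOLLOW(S) = {$, a, f}; in G→K G G, K is followed by G G with FIRST {a}; in G→K G S, K is followed by G S with FIRST {a}. Thus FOLLOW(K) = {$, a, f}.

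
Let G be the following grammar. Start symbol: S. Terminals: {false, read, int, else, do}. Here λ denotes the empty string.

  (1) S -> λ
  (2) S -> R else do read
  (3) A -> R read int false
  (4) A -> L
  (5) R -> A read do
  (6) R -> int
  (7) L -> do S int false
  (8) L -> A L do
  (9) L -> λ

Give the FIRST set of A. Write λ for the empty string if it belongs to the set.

FIRST(S): from S->λ we get {λ}; from S->R else do read we get {do, int, read}. So FIRST(S) = {λ, do, int, read}.
FIRST(A): from A->R read int false we get {do, int, read}; from A->L we get {λ, do, int, read}. So FIRST(A) = {λ, do, int, read}.
FIRST(R): from R->A read do we get {do, int, read}; from R->int we get {int}. So FIRST(R) = {do, int, read}.
FIRST(L): from L->do S int false we get {do}; from L->A L do we get {do, int, read}; from L->λ we get {λ}. So FIRST(L) = {λ, do, int, read}.

{λ, do, int, read}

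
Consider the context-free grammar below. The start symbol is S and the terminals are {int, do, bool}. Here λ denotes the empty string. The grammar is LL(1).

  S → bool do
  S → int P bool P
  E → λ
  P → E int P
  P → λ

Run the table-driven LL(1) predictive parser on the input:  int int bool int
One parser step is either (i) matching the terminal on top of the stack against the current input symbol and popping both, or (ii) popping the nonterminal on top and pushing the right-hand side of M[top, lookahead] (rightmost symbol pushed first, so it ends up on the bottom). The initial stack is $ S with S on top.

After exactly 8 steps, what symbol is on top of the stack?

E

step 1: stack=$ S  input=int int bool int $  — expand S → int P bool P
step 2: stack=$ P bool P int  input=int int bool int $  — match int
step 3: stack=$ P bool P  input=int bool int $  — expand P → E int P
step 4: stack=$ P bool P int E  input=int bool int $  — expand E → λ
step 5: stack=$ P bool P int  input=int bool int $  — match int
step 6: stack=$ P bool P  input=bool int $  — expand P → λ
step 7: stack=$ P bool  input=bool int $  — match bool
step 8: stack=$ P  input=int $  — expand P → E int P
Stack after step 8: $ P int E (top = E).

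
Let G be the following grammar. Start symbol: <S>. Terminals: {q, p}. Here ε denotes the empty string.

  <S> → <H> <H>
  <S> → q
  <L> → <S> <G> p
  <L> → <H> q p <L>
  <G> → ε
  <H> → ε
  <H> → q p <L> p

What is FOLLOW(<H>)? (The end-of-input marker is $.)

FIRST(<G>) = {ε}
FIRST(<H>) = {ε, q}
FIRST(<S>) = {ε, q}  (via <H> <H>)
FIRST(<L>) = {p, q}  (via <S> <G> p, <H> q p <L>)
FOLLOW(<S>) includes $ since <S> is the start symbol.
FOLLOW(<S>): in <L>→<S> <G> p, <S> is followed by <G> p with FIRST {p}. Thus FOLLOW(<S>) = {$, p}.
FOLLOW(<L>): in <L>→<H> q p <L>, the suffix after <L> is empty (adds nothing new); in <H>→q p <L> p, <L> is followed by p with FIRST {p}. Thus FOLLOW(<L>) = {p}.
FOLLOW(<G>): in <L>→<S> <G> p, <G> is followed by p with FIRST {p}. Thus FOLLOW(<G>) = {p}.
FOLLOW(<H>): in <S>→<H> <H> (occurrence 1), <H> is followed by <H> with FIRST {ε, q}; in <S>→<H> <H> (occurrence 1), the suffix after <H> is nullable, so FOLLOW(<H>) ⊇ FOLLOW(<S>) = {$, p}; in <S>→<H> <H> (occurrence 2), the suffix after <H> is empty, so FOLLOW(<H>) ⊇ FOLLOW(<S>) = {$, p}; in <L>→<H> q p <L>, <H> is followed by q p <L> with FIRST {q}. Thus FOLLOW(<H>) = {$, p, q}.

{$, p, q}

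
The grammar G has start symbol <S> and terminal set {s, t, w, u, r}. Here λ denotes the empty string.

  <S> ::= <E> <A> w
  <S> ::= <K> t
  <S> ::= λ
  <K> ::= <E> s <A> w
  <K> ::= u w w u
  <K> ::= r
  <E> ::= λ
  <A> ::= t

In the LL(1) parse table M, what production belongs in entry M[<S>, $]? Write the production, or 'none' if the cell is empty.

<S> ::= λ

FIRST(<E>): from <E>::=λ we get {λ}. So FIRST(<E>) = {λ}.
FIRST(<A>): from <A>::=t we get {t}. So FIRST(<A>) = {t}.
FIRST(<K>): from <K>::=<E> s <A> w we get {s}; from <K>::=u w w u we get {u}; from <K>::=r we get {r}. So FIRST(<K>) = {r, s, u}.
FIRST(<S>): from <S>::=<E> <A> w we get {t}; from <S>::=<K> t we get {r, s, u}; from <S>::=λ we get {λ}. So FIRST(<S>) = {λ, r, s, t, u}.
FOLLOW(<S>) includes $ since <S> is the start symbol.
FOLLOW(<S>): <S> appears on no right-hand side. Thus FOLLOW(<S>) = {$}.
For <S> ::= <E> <A> w: FIRST(<E> <A> w) = {t}, so it goes in M[<S>, t] for t ∈ {t}.
For <S> ::= <K> t: FIRST(<K> t) = {r, s, u}, so it goes in M[<S>, t] for t ∈ {r, s, u}.
For <S> ::= λ: FIRST(λ) = {λ}, so it goes in M[<S>, t] for t ∈ {}; since λ ∈ FIRST, also for every t ∈ FOLLOW(<S>) = {$}.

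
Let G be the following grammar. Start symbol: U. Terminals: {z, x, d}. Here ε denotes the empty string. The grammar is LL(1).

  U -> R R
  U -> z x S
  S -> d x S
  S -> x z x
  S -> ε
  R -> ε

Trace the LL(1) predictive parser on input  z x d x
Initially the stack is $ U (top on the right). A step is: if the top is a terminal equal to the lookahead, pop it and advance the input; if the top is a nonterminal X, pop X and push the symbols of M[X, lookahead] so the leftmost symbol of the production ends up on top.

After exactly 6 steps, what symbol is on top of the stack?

step 1: stack=$ U  input=z x d x $  — expand U -> z x S
step 2: stack=$ S x z  input=z x d x $  — match z
step 3: stack=$ S x  input=x d x $  — match x
step 4: stack=$ S  input=d x $  — expand S -> d x S
step 5: stack=$ S x d  input=d x $  — match d
step 6: stack=$ S x  input=x $  — match x
Stack after step 6: $ S (top = S).

S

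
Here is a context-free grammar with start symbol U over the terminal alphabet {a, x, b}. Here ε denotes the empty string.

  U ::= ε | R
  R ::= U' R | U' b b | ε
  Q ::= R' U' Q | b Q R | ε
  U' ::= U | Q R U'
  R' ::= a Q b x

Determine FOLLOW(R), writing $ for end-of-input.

{$, a, b}

FIRST(R'): from R'::=a Q b x we get {a}. So FIRST(R') = {a}.
FIRST(Q): from Q::=R' U' Q we get {a}; from Q::=b Q R we get {b}; from Q::=ε we get {ε}. So FIRST(Q) = {ε, a, b}.
FIRST(U): from U::=ε we get {ε}; from U::=R we get {ε, a, b}. So FIRST(U) = {ε, a, b}.
FIRST(R): from R::=U' R we get {ε, a, b}; from R::=U' b b we get {a, b}; from R::=ε we get {ε}. So FIRST(R) = {ε, a, b}.
FIRST(U'): from U'::=U we get {ε, a, b}; from U'::=Q R U' we get {ε, a, b}. So FIRST(U') = {ε, a, b}.
FOLLOW(U) includes $ since U is the start symbol.
FOLLOW(U): in U'::=U, the suffix after U is empty, so FOLLOW(U) ⊇ FOLLOW(U') = {$, a, b}. Thus FOLLOW(U) = {$, a, b}.
FOLLOW(R): in U::=R, the suffix after R is empty, so FOLLOW(R) ⊇ FOLLOW(U) = {$, a, b}; in R::=U' R, the suffix after R is empty (adds nothing new); in Q::=b Q R, the suffix after R is empty, so FOLLOW(R) ⊇ FOLLOW(Q) = {$, a, b}; in U'::=Q R U', R is followed by U' with FIRST {ε, a, b}; in U'::=Q R U', the suffix after R is nullable, so FOLLOW(R) ⊇ FOLLOW(U') = {$, a, b}. Thus FOLLOW(R) = {$, a, b}.
FOLLOW(Q): in Q::=R' U' Q, the suffix after Q is empty (adds nothing new); in Q::=b Q R, Q is followed by R with FIRST {ε, a, b}; in Q::=b Q R, the suffix after Q is nullable (adds nothing new); in U'::=Q R U', Q is followed by R U' with FIRST {ε, a, b}; in U'::=Q R U', the suffix after Q is nullable, so FOLLOW(Q) ⊇ FOLLOW(U') = {$, a, b}; in R'::=a Q b x, Q is followed by b x with FIRST {b}. Thus FOLLOW(Q) = {$, a, b}.
FOLLOW(U'): in R::=U' R, U' is followed by R with FIRST {ε, a, b}; in R::=U' R, the suffix after U' is nullable, so FOLLOW(U') ⊇ FOLLOW(R) = {$, a, b}; in R::=U' b b, U' is followed by b b with FIRST {b}; in Q::=R' U' Q, U' is followed by Q with FIRST {ε, a, b}; in Q::=R' U' Q, the suffix after U' is nullable, so FOLLOW(U') ⊇ FOLLOW(Q) = {$, a, b}; in U'::=Q R U', the suffix after U' is empty (adds nothing new). Thus FOLLOW(U') = {$, a, b}.
FOLLOW(R'): in Q::=R' U' Q, R' is followed by U' Q with FIRST {ε, a, b}; in Q::=R' U' Q, the suffix after R' is nullable, so FOLLOW(R') ⊇ FOLLOW(Q) = {$, a, b}. Thus FOLLOW(R') = {$, a, b}.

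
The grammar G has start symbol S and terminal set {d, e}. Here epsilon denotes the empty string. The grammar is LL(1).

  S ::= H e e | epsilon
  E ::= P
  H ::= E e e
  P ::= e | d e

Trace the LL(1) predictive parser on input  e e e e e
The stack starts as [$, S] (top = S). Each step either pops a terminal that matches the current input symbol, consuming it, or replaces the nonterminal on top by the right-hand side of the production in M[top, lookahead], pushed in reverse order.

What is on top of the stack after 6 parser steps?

step 1: stack=$ S  input=e e e e e $  — expand S ::= H e e
step 2: stack=$ e e H  input=e e e e e $  — expand H ::= E e e
step 3: stack=$ e e e e E  input=e e e e e $  — expand E ::= P
step 4: stack=$ e e e e P  input=e e e e e $  — expand P ::= e
step 5: stack=$ e e e e e  input=e e e e e $  — match e
step 6: stack=$ e e e e  input=e e e e $  — match e
Stack after step 6: $ e e e (top = e).

e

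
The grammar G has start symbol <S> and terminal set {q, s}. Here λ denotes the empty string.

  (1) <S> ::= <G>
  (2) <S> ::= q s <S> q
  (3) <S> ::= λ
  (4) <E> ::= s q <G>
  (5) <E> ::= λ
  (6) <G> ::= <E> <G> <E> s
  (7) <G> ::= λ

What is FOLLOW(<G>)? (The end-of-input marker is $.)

{$, q, s}

FIRST(<E>): from <E>::=s q <G> we get {s}; from <E>::=λ we get {λ}. So FIRST(<E>) = {λ, s}.
FIRST(<G>): from <G>::=<E> <G> <E> s we get {s}; from <G>::=λ we get {λ}. So FIRST(<G>) = {λ, s}.
FIRST(<S>): from <S>::=<G> we get {λ, s}; from <S>::=q s <S> q we get {q}; from <S>::=λ we get {λ}. So FIRST(<S>) = {λ, q, s}.
FOLLOW(<S>) includes $ since <S> is the start symbol.
FOLLOW(<S>): in <S>::=q s <S> q, <S> is followed by q with FIRST {q}. Thus FOLLOW(<S>) = {$, q}.
FOLLOW(<E>): in <G>::=<E> <G> <E> s (occurrence 1), <E> is followed by <G> <E> s with FIRST {s}; in <G>::=<E> <G> <E> s (occurrence 2), <E> is followed by s with FIRST {s}. Thus FOLLOW(<E>) = {s}.
FOLLOW(<G>): in <S>::=<G>, the suffix after <G> is empty, so FOLLOW(<G>) ⊇ FOLLOW(<S>) = {$, q}; in <E>::=s q <G>, the suffix after <G> is empty, so FOLLOW(<G>) ⊇ FOLLOW(<E>) = {s}; in <G>::=<E> <G> <E> s, <G> is followed by <E> s with FIRST {s}. Thus FOLLOW(<G>) = {$, q, s}.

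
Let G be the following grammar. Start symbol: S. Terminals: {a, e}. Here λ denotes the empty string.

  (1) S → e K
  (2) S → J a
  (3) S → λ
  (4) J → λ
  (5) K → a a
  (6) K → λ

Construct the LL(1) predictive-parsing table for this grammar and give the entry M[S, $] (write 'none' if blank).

FIRST(J) = {λ}
FIRST(K) = {λ, a}
FIRST(S) = {λ, a, e}  (via J a)
FOLLOW(S) includes $ since S is the start symbol.
FOLLOW(S): S appears on no right-hand side. Thus FOLLOW(S) = {$}.
For S → e K: FIRST(e K) = {e}, so it goes in M[S, t] for t ∈ {e}.
For S → J a: FIRST(J a) = {a}, so it goes in M[S, t] for t ∈ {a}.
For S → λ: FIRST(λ) = {λ}, so it goes in M[S, t] for t ∈ {}; since λ ∈ FIRST, also for every t ∈ FOLLOW(S) = {$}.

S → λ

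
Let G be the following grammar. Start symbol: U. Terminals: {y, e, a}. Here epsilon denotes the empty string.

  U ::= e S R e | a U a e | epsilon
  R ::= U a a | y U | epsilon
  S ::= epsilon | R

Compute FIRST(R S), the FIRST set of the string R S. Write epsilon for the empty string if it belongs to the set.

FIRST(U) = {epsilon, a, e}
FIRST(R) = {epsilon, a, e, y}  (via U a a)
FIRST(S) = {epsilon, a, e, y}  (via R)
FIRST(R S): take FIRST of each symbol in turn, carrying on past any symbol whose FIRST contains epsilon; result {epsilon, a, e, y}.

{epsilon, a, e, y}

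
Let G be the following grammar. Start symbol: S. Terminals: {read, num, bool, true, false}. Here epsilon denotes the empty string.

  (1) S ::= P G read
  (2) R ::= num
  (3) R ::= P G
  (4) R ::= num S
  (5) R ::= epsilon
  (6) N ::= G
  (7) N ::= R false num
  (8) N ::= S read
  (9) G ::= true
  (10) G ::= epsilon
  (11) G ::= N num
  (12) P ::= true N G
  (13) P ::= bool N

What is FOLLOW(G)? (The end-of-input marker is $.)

FIRST(P): from P::=true N G we get {true}; from P::=bool N we get {bool}. So FIRST(P) = {bool, true}.
FIRST(S): from S::=P G read we get {bool, true}. So FIRST(S) = {bool, true}.
FIRST(R): from R::=num we get {num}; from R::=P G we get {bool, true}; from R::=num S we get {num}; from R::=epsilon we get {epsilon}. So FIRST(R) = {epsilon, bool, num, true}.
FIRST(N): from N::=G we get {epsilon, bool, false, num, true}; from N::=R false num we get {bool, false, num, true}; from N::=S read we get {bool, true}. So FIRST(N) = {epsilon, bool, false, num, true}.
FIRST(G): from G::=true we get {true}; from G::=epsilon we get {epsilon}; from G::=N num we get {bool, false, num, true}. So FIRST(G) = {epsilon, bool, false, num, true}.
FOLLOW(S) includes $ since S is the start symbol.
FOLLOW(R): in N::=R false num, R is followed by false num with FIRST {false}. Thus FOLLOW(R) = {false}.
FOLLOW(S): in R::=num S, the suffix after S is empty, so FOLLOW(S) ⊇ FOLLOW(R) = {false}; in N::=S read, S is followed by read with FIRST {read}. Thus FOLLOW(S) = {$, false, read}.
FOLLOW(P): in S::=P G read, P is followed by G read with FIRST {bool, false, num, read, true}; in R::=P G, P is followed by G with FIRST {epsilon, bool, false, num, true}; in R::=P G, the suffix after P is nullable, so FOLLOW(P) ⊇ FOLLOW(R) = {false}. Thus FOLLOW(P) = {bool, false, num, read, true}.
FOLLOW(N): in G::=N num, N is followed by num with FIRST {num}; in P::=true N G, N is followed by G with FIRST {epsilon, bool, false, num, true}; in P::=true N G, the suffix after N is nullable, so FOLLOW(N) ⊇ FOLLOW(P) = {bool, false, num, read, true}; in P::=bool N, the suffix after N is empty, so FOLLOW(N) ⊇ FOLLOW(P) = {bool, false, num, read, true}. Thus FOLLOW(N) = {bool, false, num, read, true}.
FOLLOW(G): in S::=P G read, G is followed by read with FIRST {read}; in R::=P G, the suffix after G is empty, so FOLLOW(G) ⊇ FOLLOW(R) = {false}; in N::=G, the suffix after G is empty, so FOLLOW(G) ⊇ FOLLOW(N) = {bool, false, num, read, true}; in P::=true N G, the suffix after G is empty, so FOLLOW(G) ⊇ FOLLOW(P) = {bool, false, num, read, true}. Thus FOLLOW(G) = {bool, false, num, read, true}.

{bool, false, num, read, true}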